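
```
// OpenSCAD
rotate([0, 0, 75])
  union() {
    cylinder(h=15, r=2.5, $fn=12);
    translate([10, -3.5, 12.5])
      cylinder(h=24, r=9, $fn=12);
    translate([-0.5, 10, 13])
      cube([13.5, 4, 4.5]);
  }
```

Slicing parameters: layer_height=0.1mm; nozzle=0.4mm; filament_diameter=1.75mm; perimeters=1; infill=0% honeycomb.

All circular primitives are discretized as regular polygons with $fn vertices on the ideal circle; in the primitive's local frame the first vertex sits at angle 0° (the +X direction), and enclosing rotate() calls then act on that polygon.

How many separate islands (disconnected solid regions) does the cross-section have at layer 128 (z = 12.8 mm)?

At z = 12.8 mm: the cylinder: section is a regular 12-gon, circumradius r=2.5; the cylinder at (10, -3.5): section is a regular 12-gon, circumradius r=9; the cube at (-0.5, 10) is not intersected at this z (z outside [13, 17.5]); Taking the union: the regions partially overlap (shared area 1.21 mm²), so overlapping operands fuse into one piece — 1 connected region; (whole slice rotated 75° about Z — lengths, areas and connectivity unchanged). Overall, the cross-section is a single solid region. Island count = 1.

1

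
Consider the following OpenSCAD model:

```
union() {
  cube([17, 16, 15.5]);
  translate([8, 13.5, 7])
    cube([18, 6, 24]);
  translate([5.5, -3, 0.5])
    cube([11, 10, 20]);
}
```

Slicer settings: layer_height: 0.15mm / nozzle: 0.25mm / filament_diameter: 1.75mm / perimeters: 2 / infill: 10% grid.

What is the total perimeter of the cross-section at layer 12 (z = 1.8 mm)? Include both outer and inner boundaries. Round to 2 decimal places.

72.00 mm

At z = 1.8 mm: the cube is present — its section is the full 17×16 rectangle (perimeter 66.00 mm); the cube at (8, 13.5) does not reach this height (z outside [7, 31]); the 11×10 cube at (5.5, -3) contributes its full rectangle (perimeter 42.00 mm); Merging all regions: the regions partially overlap (shared area 77.00 mm²), so the edge portions inside another operand are dropped and the merged outline is re-measured after clipping — boundary = 72.00 mm. Overall, the cross-section is a single solid region. Total boundary length (outer) = 72.00 mm.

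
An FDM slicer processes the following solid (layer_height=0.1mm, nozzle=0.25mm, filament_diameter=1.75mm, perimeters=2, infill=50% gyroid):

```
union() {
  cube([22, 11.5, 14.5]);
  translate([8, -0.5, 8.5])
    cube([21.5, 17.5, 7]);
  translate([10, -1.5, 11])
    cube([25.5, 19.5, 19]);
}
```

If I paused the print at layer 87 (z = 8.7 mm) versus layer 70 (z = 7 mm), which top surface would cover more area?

Layer 87 (z = 8.7): the cube is present — its section is the full 22×11.5 rectangle (area 253.00 mm²); the 21.5×17.5 cube at (8, -0.5) contributes its full rectangle (area 376.25 mm²); the cube at (10, -1.5) is not intersected at this z (z outside [11, 30]); Combining (union): the regions partially overlap — summed areas 629.25 mm² minus the doubly-counted overlap 161.00 mm² gives 468.25 mm² — area = 468.25 mm². So its area = 468.25 mm². Layer 70 (z = 7): the cube (footprint 22×11.5) is included at this height (area 253.00 mm²); the cube at (8, -0.5) is absent (z outside [8.5, 15.5]); the cube at (10, -1.5) is absent (z outside [11, 30]); Merging all regions: only the 22×11.5 cube is present, so the union is just that shape — area = 253.00 mm². So its area = 253.00 mm². Layer 87 is larger (468.25 vs 253.00 mm²).

layer 87 (z = 8.7 mm)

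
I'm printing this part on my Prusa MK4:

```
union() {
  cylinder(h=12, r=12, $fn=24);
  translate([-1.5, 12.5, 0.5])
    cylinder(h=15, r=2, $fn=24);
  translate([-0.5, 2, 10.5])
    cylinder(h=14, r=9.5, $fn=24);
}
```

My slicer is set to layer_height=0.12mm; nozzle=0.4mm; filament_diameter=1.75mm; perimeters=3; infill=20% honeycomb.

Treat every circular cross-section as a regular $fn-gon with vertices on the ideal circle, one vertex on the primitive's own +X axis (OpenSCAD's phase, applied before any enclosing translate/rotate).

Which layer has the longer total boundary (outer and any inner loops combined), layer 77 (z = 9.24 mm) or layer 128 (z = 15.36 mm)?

Layer 77 (z = 9.24): the r=12 cylinder gives a regular 24-gon of circumradius 12 (constant along its height) (perimeter = 2·24·12.000·sin(180°/24) = 75.18 mm); the cylinder at (-1.5, 12.5): section is a regular 24-gon, circumradius r=2 (perimeter = 2·24·2.000·sin(180°/24) = 12.53 mm); the cylinder at (-0.5, 2) does not reach this height (z outside [10.5, 24.5]); Merging all regions: the regions partially overlap (shared area 3.49 mm²), so the edge portions inside another operand are dropped and the merged outline is re-measured after clipping — boundary = 79.31 mm. So its perimeter = 79.31 mm. Layer 128 (z = 15.36): the cylinder is absent (z outside [0, 12]); the cylinder at (-1.5, 12.5): section is a regular 24-gon, circumradius r=2 (perimeter = 2·24·2.000·sin(180°/24) = 12.53 mm); the r=9.5 cylinder at (-0.5, 2) contributes a regular 24-gon of circumradius 9.5 (perimeter = 2·24·9.500·sin(180°/24) = 59.52 mm); Combining (union): the regions partially overlap (shared area 1.93 mm²), so the edge portions inside another operand are dropped and the merged outline is re-measured after clipping — boundary = 65.23 mm. So its perimeter = 65.23 mm. Layer 77 is larger (79.31 vs 65.23 mm).

layer 77 (z = 9.24 mm)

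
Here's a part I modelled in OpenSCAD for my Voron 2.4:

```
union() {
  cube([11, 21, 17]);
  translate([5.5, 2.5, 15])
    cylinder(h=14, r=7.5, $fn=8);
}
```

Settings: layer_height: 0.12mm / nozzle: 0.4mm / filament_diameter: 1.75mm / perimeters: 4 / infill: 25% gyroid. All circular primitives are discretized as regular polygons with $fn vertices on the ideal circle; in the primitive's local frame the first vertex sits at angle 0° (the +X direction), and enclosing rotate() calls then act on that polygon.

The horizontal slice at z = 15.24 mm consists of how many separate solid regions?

1

At z = 15.24 mm: the cube is present — its section is the full 11×21 rectangle; the cylinder at (5.5, 2.5): section is a regular 8-gon, circumradius r=7.5; Taking the union: the regions partially overlap (shared area 97.39 mm²), so overlapping operands fuse into one piece — 1 connected region. The result has 1 disconnected region.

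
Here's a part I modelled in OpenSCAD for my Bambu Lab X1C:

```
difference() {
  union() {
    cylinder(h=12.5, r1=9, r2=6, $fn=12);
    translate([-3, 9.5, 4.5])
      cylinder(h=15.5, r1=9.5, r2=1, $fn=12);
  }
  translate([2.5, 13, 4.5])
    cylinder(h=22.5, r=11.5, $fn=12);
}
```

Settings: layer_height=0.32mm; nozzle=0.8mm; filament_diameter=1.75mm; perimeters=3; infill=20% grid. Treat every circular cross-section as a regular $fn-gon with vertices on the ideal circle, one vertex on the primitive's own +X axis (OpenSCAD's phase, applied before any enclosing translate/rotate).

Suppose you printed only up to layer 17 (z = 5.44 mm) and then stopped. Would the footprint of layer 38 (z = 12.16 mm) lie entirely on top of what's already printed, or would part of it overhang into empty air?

entirely on top

Compare the two slices. At z = 5.44: the cone (r1=9→r2=6) has section circumradius 7.694 here — a regular 12-gon (area = (12/2)·7.694²·sin(360°/12) = 177.61 mm²); the cone at (-3, 9.5): at t=0.061 of its height the radius interpolates to r₁+(r₂−r₁)t = 8.985, giving a regular 12-gon of that circumradius (area = (12/2)·8.985²·sin(360°/12) = 242.16 mm²); Combining (union): the regions partially overlap — summed areas 419.78 mm² minus the doubly-counted overlap 56.80 mm² gives 362.97 mm² — area = 362.97 mm²; the r=11.5 cylinder at (2.5, 13) contributes a regular 12-gon of circumradius 11.5 (area = (12/2)·11.500²·sin(360°/12) = 396.75 mm²); Taking the first minus the rest: starting from that combined region (362.97 mm²), the r=11.5 cylinder at (2.5, 13) partially overlaps it — only the 191.28 mm² overlap (of its 396.75 mm²) is removed, clipping the outline — area = 171.70 mm². At z = 12.16: the cone: at t=0.973 of its height the radius interpolates to r₁+(r₂−r₁)t = 6.082, giving a regular 12-gon of that circumradius (area = (12/2)·6.082²·sin(360°/12) = 110.96 mm²); the cone at (-3, 9.5): at t=0.494 of its height the radius interpolates to r₁+(r₂−r₁)t = 5.299, giving a regular 12-gon of that circumradius (area = (12/2)·5.299²·sin(360°/12) = 84.25 mm²); Combining (union): the regions partially overlap — summed areas 195.21 mm² minus the doubly-counted overlap 3.93 mm² gives 191.27 mm² — area = 191.27 mm²; the r=11.5 cylinder at (2.5, 13) gives a regular 12-gon of circumradius 11.5 (constant along its height) (area = (12/2)·11.500²·sin(360°/12) = 396.75 mm²); Taking the first minus the rest: starting from the result so far (191.27 mm²), the r=11.5 cylinder at (2.5, 13) partially overlaps it — only the 106.20 mm² overlap (of its 396.75 mm²) is removed, clipping the outline — area = 85.07 mm². Checking containment: the cross-section at z = 12.16 is a subset of the cross-section at z = 5.44.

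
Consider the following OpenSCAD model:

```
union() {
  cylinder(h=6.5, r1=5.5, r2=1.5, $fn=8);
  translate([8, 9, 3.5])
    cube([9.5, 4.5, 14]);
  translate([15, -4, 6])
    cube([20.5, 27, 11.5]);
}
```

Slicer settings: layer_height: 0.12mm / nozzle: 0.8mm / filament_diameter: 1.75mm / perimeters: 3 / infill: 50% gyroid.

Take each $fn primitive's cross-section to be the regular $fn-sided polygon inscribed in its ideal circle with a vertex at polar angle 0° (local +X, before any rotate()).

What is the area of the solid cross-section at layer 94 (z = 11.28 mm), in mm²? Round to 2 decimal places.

At z = 11.28 mm: the cone is absent (z outside [0, 6.5]); the 9.5×4.5 cube at (8, 9) contributes its full rectangle (area 42.75 mm²); the cube at (15, -4) is present — its section is the full 20.5×27 rectangle (area 553.50 mm²); Combining (union): the regions partially overlap — summed areas 596.25 mm² minus the doubly-counted overlap 11.25 mm² gives 585.00 mm² — area = 585.00 mm². Overall, the cross-section is a single solid region. Net area = 585.00 mm².

585.00 mm²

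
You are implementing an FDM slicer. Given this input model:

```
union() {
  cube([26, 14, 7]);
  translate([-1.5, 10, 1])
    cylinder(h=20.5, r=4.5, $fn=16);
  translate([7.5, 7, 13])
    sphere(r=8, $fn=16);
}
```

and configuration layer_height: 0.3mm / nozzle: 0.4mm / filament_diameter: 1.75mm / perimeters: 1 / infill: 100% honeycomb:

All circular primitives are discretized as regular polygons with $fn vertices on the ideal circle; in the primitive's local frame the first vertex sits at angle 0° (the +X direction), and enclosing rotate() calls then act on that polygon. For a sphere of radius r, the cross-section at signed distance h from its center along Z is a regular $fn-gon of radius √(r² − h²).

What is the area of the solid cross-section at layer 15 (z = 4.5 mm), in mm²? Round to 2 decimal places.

At z = 4.5 mm: the 26×14 cube contributes its full rectangle (area 364.00 mm²); the r=4.5 cylinder at (-1.5, 10) contributes a regular 16-gon of circumradius 4.5 (area = (16/2)·4.500²·sin(360°/16) = 61.99 mm²); the sphere at (7.5, 7) is absent (|z−center|=8.500 > r=8); Taking the union: the regions partially overlap — summed areas 425.99 mm² minus the doubly-counted overlap 17.89 mm² gives 408.11 mm² — area = 408.11 mm². Overall, the cross-section is a single solid region. Net area = 408.11 mm².

408.11 mm²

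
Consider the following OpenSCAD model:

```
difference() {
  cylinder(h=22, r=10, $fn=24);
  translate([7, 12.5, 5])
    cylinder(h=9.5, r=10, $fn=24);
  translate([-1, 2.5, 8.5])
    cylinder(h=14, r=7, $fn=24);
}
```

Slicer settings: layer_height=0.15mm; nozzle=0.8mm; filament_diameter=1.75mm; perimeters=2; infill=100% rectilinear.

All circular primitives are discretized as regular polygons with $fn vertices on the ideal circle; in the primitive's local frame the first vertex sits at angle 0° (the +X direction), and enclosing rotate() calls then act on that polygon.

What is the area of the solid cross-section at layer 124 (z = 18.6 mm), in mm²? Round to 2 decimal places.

158.40 mm²

At z = 18.6 mm: the r=10 cylinder contributes a regular 24-gon of circumradius 10 (area = (24/2)·10.000²·sin(360°/24) = 310.58 mm²); the cylinder at (7, 12.5) is absent (z outside [5, 14.5]); the r=7 cylinder at (-1, 2.5) gives a regular 24-gon of circumradius 7 (constant along its height) (area = (24/2)·7.000²·sin(360°/24) = 152.19 mm²); Subtracting the remaining from the first: starting from the r=10 cylinder (310.58 mm²), the r=7 cylinder at (-1, 2.5) lies wholly inside it (removes its full 152.19 mm² and its 43.86 mm outline becomes a hole wall) — area = 158.40 mm². Overall, the cross-section is one region with 1 hole. Net area = 158.40 mm².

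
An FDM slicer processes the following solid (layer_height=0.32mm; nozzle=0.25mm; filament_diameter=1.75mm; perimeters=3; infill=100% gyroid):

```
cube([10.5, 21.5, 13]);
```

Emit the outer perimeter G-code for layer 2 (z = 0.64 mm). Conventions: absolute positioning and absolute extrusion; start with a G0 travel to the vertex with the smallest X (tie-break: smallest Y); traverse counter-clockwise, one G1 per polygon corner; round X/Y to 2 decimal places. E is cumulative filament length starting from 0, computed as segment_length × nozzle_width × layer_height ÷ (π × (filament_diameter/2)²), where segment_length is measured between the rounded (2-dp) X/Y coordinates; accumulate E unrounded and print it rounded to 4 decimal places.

At z = 0.64 mm: the cube is present — its section is the full 10.5×21.5 rectangle. The outline is a single polygon with 4 vertices. Extrusion per mm of travel: 0.25 × 0.32 / (π × 0.875²) = 0.033260. Accumulating E over each segment gives final E = 2.1286.

G0 X0.00 Y0.00 Z0.64
G1 X10.50 Y0.00 E0.3492
G1 X10.50 Y21.50 E1.0643
G1 X0.00 Y21.50 E1.4136
G1 X0.00 Y0.00 E2.1286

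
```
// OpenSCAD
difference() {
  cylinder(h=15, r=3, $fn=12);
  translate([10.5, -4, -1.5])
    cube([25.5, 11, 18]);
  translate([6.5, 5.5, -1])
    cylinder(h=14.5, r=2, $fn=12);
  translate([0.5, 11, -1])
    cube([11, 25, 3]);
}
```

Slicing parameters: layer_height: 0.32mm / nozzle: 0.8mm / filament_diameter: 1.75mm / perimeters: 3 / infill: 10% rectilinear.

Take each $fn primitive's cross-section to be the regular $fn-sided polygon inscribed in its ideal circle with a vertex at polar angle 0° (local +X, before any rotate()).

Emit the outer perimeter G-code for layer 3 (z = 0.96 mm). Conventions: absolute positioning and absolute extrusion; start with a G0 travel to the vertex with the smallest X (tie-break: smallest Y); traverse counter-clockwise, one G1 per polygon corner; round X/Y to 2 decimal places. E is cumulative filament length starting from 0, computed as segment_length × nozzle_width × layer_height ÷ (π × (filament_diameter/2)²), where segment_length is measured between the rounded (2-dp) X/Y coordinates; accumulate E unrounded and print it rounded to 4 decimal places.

At z = 0.96 mm: the r=3 cylinder contributes a regular 12-gon of circumradius 3; the cube at (10.5, -4) (footprint 25.5×11) is included at this height; the r=2 cylinder at (6.5, 5.5) contributes a regular 12-gon of circumradius 2; the cube at (0.5, 11) (footprint 11×25) is included at this height; Taking the first minus the rest: starting from the r=3 cylinder, the 25.5×11 cube at (10.5, -4) misses the remaining region (no effect); the r=2 cylinder at (6.5, 5.5) misses the remaining region (no effect); the 11×25 cube at (0.5, 11) misses the remaining region (no effect) — 1 connected region. The outline is a single polygon with 12 vertices. Extrusion per mm of travel: 0.8 × 0.32 / (π × 0.875²) = 0.106432. Accumulating E over each segment gives final E = 1.9841.

G0 X-3.00 Y0.00 Z0.96
G1 X-2.60 Y-1.50 E0.1652
G1 X-1.50 Y-2.60 E0.3308
G1 X0.00 Y-3.00 E0.4960
G1 X1.50 Y-2.60 E0.6613
G1 X2.60 Y-1.50 E0.8268
G1 X3.00 Y0.00 E0.9921
G1 X2.60 Y1.50 E1.1573
G1 X1.50 Y2.60 E1.3228
G1 X0.00 Y3.00 E1.4881
G1 X-1.50 Y2.60 E1.6533
G1 X-2.60 Y1.50 E1.8189
G1 X-3.00 Y0.00 E1.9841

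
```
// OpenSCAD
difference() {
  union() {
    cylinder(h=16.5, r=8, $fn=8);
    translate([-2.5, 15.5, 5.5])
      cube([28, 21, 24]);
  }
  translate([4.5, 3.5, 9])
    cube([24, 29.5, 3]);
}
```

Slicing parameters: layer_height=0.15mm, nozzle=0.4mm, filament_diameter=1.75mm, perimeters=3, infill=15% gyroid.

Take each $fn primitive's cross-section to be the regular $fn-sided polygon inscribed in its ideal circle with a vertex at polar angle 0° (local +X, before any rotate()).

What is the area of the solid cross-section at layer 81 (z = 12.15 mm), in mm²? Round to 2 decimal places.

At z = 12.15 mm: the r=8 cylinder contributes a regular 8-gon of circumradius 8 (area = (8/2)·8.000²·sin(360°/8) = 181.02 mm²); the cube at (-2.5, 15.5) is present — its section is the full 28×21 rectangle (area 588.00 mm²); Merging all regions: the 2 present regions are separate (no shared area or edge), so areas and boundary lengths simply add and each stays a separate island — area = 769.02 mm²; the cube at (4.5, 3.5) is not intersected at this z (z outside [9, 12]); Subtracting the remaining from the first: none of the subtracted shapes is present at this height, so that combined region is unchanged — area = 769.02 mm². Overall, the cross-section has 2 separate islands. Net area = 769.02 mm².

769.02 mm²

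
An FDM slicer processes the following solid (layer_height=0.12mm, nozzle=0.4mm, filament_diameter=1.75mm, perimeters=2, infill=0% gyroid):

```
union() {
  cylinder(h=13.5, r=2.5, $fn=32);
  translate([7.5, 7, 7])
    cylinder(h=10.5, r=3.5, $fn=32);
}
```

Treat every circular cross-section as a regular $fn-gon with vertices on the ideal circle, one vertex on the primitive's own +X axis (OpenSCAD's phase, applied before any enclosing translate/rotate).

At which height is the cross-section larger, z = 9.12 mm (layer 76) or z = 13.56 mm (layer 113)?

layer 76 (z = 9.12 mm)

Layer 76 (z = 9.12): the r=2.5 cylinder gives a regular 32-gon of circumradius 2.5 (constant along its height) (area = (32/2)·2.500²·sin(360°/32) = 19.51 mm²); the cylinder at (7.5, 7): section is a regular 32-gon, circumradius r=3.5 (area = (32/2)·3.500²·sin(360°/32) = 38.24 mm²); Merging all regions: the 2 present regions are separate (no shared area or edge), so areas and boundary lengths simply add and each stays a separate island — area = 57.75 mm². So its area = 57.75 mm². Layer 113 (z = 13.56): the cylinder is absent (z outside [0, 13.5]); the r=3.5 cylinder at (7.5, 7) contributes a regular 32-gon of circumradius 3.5 (area = (32/2)·3.500²·sin(360°/32) = 38.24 mm²); Merging all regions: only the r=3.5 cylinder at (7.5, 7) is present, so the union is just that shape — area = 38.24 mm². So its area = 38.24 mm². Layer 76 is larger (57.75 vs 38.24 mm²).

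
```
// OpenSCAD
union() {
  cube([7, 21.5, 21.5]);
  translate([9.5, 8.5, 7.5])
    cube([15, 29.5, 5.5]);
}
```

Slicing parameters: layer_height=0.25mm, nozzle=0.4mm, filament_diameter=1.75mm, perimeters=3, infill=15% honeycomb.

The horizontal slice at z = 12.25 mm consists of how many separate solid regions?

2

At z = 12.25 mm: the cube (footprint 7×21.5) is included at this height; the cube at (9.5, 8.5) (footprint 15×29.5) is included at this height; Merging all regions: the 2 present regions are separate (no shared area or edge), so areas and boundary lengths simply add and each stays a separate island — 2 connected regions. The result has 2 disconnected regions.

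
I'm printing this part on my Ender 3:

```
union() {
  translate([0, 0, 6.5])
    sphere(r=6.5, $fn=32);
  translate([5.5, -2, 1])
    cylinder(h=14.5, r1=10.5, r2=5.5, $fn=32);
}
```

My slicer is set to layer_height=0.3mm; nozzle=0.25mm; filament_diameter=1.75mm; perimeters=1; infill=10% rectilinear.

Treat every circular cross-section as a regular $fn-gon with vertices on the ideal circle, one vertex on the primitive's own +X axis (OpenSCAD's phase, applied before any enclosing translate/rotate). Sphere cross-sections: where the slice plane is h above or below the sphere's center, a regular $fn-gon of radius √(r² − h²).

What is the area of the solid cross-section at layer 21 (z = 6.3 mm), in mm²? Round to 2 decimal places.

At z = 6.3 mm: the sphere: section is a regular 32-gon, circumradius = √(r²−h²) = √(6.5²−0.2²) = 6.497 (area = (32/2)·6.497²·sin(360°/32) = 131.76 mm²); the cone at (5.5, -2): at t=0.366 of its height the radius interpolates to r₁+(r₂−r₁)t = 8.672, giving a regular 32-gon of that circumradius (area = (32/2)·8.672²·sin(360°/32) = 234.77 mm²); Taking the union: the regions partially overlap — summed areas 366.52 mm² minus the doubly-counted overlap 90.44 mm² gives 276.08 mm² — area = 276.08 mm². Overall, the cross-section is a single solid region. Net area = 276.08 mm².

276.08 mm²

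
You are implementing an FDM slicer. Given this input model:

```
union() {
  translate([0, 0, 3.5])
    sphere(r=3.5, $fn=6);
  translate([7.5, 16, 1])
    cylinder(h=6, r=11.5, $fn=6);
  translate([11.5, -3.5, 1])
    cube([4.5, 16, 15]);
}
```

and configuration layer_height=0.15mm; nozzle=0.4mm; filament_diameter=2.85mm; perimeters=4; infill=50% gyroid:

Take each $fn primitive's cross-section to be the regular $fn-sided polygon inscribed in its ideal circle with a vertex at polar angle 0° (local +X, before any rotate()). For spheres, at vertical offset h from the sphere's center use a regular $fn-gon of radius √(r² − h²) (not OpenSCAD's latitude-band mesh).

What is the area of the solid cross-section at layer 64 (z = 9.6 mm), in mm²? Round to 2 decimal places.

At z = 9.6 mm: the sphere is absent (|z−center|=6.100 > r=3.5); the cylinder at (7.5, 16) is absent (z outside [1, 7]); the cube at (11.5, -3.5) (footprint 4.5×16) is included at this height (area 72.00 mm²); Taking the union: only the 4.5×16 cube at (11.5, -3.5) is present, so the union is just that shape — area = 72.00 mm². Overall, the cross-section is a single solid region. Net area = 72.00 mm².

72.00 mm²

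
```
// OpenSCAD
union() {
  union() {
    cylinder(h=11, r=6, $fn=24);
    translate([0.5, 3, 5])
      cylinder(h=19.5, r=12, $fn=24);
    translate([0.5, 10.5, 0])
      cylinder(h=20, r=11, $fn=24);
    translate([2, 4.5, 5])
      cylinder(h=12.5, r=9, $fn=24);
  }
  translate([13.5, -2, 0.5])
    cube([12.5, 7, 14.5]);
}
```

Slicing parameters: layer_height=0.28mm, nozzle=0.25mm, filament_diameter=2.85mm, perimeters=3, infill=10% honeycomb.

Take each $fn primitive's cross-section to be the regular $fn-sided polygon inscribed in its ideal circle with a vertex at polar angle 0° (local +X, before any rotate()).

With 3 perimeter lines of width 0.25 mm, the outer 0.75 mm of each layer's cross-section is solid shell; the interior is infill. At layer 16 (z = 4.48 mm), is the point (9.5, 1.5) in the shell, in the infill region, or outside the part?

At z = 4.48 mm: the r=6 cylinder contributes a regular 24-gon of circumradius 6; the cylinder at (0.5, 3) is not intersected at this z (z outside [5, 24.5]); the r=11 cylinder at (0.5, 10.5) contributes a regular 24-gon of circumradius 11; the cylinder at (2, 4.5) is absent (z outside [5, 17.5]); Combining (union): the regions partially overlap (shared area 54.32 mm²), so overlapping operands fuse into one piece — 1 connected region; the cube at (13.5, -2) is present — its section is the full 12.5×7 rectangle; Combining (union): the 2 present regions are separate (no shared area or edge), so areas and boundary lengths simply add and each stays a separate island — 2 connected regions. Overall, the cross-section has 2 separate islands. The nearest boundary edge runs (10.03, 5.00)→(8.28, 2.72); distance from the point to it = 1.73 mm. The point is not inside any of the regions above, so it lies outside the cross-section (1.73 mm from the nearest boundary).

outside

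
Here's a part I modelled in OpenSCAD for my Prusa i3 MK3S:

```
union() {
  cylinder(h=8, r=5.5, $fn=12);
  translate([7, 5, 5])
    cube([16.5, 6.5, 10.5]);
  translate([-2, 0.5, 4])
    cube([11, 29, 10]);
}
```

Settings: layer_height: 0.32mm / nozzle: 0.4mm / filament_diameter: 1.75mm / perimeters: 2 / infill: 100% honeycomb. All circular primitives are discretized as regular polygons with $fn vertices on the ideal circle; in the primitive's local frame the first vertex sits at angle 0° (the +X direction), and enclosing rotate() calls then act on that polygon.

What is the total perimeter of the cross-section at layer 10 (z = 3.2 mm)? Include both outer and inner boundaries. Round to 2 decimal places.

At z = 3.2 mm: the r=5.5 cylinder gives a regular 12-gon of circumradius 5.5 (constant along its height) (perimeter = 2·12·5.500·sin(180°/12) = 34.16 mm); the cube at (7, 5) does not reach this height (z outside [5, 15.5]); the cube at (-2, 0.5) is not intersected at this z (z outside [4, 14]); Combining (union): only the r=5.5 cylinder is present, so the union is just that shape — boundary = 34.16 mm. Overall, the cross-section is a single solid region. Total boundary length (outer) = 34.16 mm.

34.16 mm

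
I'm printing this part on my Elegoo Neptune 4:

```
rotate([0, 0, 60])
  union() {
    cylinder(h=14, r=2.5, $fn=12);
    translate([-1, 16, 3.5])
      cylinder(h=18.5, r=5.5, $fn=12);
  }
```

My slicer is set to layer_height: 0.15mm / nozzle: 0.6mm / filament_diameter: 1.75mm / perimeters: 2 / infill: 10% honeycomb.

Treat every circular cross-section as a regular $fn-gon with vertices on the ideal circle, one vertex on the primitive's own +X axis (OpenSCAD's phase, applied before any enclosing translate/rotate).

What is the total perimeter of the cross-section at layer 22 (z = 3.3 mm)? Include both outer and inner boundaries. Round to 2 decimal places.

15.53 mm

At z = 3.3 mm: the cylinder: section is a regular 12-gon, circumradius r=2.5 (perimeter = 2·12·2.500·sin(180°/12) = 15.53 mm); the cylinder at (-1, 16) is not intersected at this z (z outside [3.5, 22]); Combining (union): only the r=2.5 cylinder is present, so the union is just that shape — boundary = 15.53 mm; (whole slice rotated 60° about Z — lengths, areas and connectivity unchanged). Overall, the cross-section is a single solid region. Total boundary length (outer) = 15.53 mm.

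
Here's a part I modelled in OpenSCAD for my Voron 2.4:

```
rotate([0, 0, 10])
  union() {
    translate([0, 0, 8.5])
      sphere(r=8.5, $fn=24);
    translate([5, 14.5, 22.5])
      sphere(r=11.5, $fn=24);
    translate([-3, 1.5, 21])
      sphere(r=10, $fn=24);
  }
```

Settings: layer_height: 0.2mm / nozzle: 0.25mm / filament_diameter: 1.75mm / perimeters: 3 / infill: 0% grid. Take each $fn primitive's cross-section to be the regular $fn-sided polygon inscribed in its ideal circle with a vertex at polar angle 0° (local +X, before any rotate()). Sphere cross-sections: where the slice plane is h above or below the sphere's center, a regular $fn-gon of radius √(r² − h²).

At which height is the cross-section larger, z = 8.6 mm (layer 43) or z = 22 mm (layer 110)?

Layer 43 (z = 8.6): the r=8.5 sphere slices to a regular 24-gon of circumradius 8.499 (√(r²−h²) with h=0.1 from center) (area = (24/2)·8.499²·sin(360°/24) = 224.37 mm²); the sphere at (5, 14.5) is absent (|z−center|=13.900 > r=11.5); the sphere at (-3, 1.5) is absent (|z−center|=12.400 > r=10); Merging all regions: only the r=8.5 sphere is present, so the union is just that shape — area = 224.37 mm²; (rotated 10° about Z; rotation is an isometry so areas/perimeters/island counts are preserved). So its area = 224.37 mm². Layer 110 (z = 22): the sphere is absent (|z−center|=13.500 > r=8.5); the sphere at (5, 14.5): section is a regular 24-gon, circumradius = √(r²−h²) = √(11.5²−0.5²) = 11.489 (area = (24/2)·11.489²·sin(360°/24) = 409.97 mm²); the r=10 sphere at (-3, 1.5) slices to a regular 24-gon of circumradius 9.950 (√(r²−h²) with h=1 from center) (area = (24/2)·9.950²·sin(360°/24) = 307.48 mm²); Merging all regions: the regions partially overlap — summed areas 717.45 mm² minus the doubly-counted overlap 61.74 mm² gives 655.71 mm² — area = 655.71 mm²; (rotated 10° about Z; rotation is an isometry so areas/perimeters/island counts are preserved). So its area = 655.71 mm². Layer 110 is larger (655.71 vs 224.37 mm²).

layer 110 (z = 22 mm)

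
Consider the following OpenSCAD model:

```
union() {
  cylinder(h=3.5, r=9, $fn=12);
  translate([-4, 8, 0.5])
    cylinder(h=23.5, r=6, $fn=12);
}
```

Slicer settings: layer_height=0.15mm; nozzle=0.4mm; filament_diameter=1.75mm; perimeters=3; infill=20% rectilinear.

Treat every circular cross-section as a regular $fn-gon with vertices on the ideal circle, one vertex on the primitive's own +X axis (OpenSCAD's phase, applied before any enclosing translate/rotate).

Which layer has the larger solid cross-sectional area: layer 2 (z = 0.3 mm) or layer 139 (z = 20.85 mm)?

layer 2 (z = 0.3 mm)

Layer 2 (z = 0.3): the cylinder: section is a regular 12-gon, circumradius r=9 (area = (12/2)·9.000²·sin(360°/12) = 243.00 mm²); the cylinder at (-4, 8) does not reach this height (z outside [0.5, 24]); Combining (union): only the r=9 cylinder is present, so the union is just that shape — area = 243.00 mm². So its area = 243.00 mm². Layer 139 (z = 20.85): the cylinder is absent (z outside [0, 3.5]); the r=6 cylinder at (-4, 8) gives a regular 12-gon of circumradius 6 (constant along its height) (area = (12/2)·6.000²·sin(360°/12) = 108.00 mm²); Merging all regions: only the r=6 cylinder at (-4, 8) is present, so the union is just that shape — area = 108.00 mm². So its area = 108.00 mm². Layer 2 is larger (243.00 vs 108.00 mm²).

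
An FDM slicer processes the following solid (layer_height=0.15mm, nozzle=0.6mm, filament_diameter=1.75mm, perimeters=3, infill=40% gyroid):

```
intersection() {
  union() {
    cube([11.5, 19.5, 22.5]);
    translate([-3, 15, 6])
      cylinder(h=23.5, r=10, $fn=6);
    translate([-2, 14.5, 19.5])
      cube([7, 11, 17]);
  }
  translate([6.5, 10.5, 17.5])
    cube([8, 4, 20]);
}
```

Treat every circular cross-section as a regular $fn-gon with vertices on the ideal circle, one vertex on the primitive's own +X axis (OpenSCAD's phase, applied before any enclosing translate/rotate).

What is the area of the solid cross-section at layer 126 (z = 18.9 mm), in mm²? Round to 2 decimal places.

20.00 mm²

At z = 18.9 mm: the cube (footprint 11.5×19.5) is included at this height (area 224.25 mm²); the cylinder at (-3, 15): section is a regular 6-gon, circumradius r=10 (area = (6/2)·10.000²·sin(360°/6) = 259.81 mm²); the cube at (-2, 14.5) is absent (z outside [19.5, 36.5]); Taking the union: the regions partially overlap — summed areas 484.06 mm² minus the doubly-counted overlap 64.63 mm² gives 419.43 mm² — area = 419.43 mm²; the cube at (6.5, 10.5) (footprint 8×4) is included at this height (area 32.00 mm²); Keeping only the common overlap: the 8×4 cube at (6.5, 10.5) partially overlaps the result so far; clipping to the common part keeps 20.00 mm² — area = 20.00 mm². Overall, the cross-section is a single solid region. Net area = 20.00 mm².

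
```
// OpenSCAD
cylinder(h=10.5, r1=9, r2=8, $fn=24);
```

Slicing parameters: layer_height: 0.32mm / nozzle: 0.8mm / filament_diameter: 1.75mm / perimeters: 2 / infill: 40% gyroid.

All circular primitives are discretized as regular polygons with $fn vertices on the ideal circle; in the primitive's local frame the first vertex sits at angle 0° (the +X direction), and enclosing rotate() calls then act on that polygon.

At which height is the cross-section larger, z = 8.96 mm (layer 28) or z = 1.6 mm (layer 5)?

Layer 28 (z = 8.96): the cone: at t=0.853 of its height the radius interpolates to r₁+(r₂−r₁)t = 8.147, giving a regular 24-gon of that circumradius (area = (24/2)·8.147²·sin(360°/24) = 206.13 mm²). So its area = 206.13 mm². Layer 5 (z = 1.6): the cone: at t=0.152 of its height the radius interpolates to r₁+(r₂−r₁)t = 8.848, giving a regular 24-gon of that circumradius (area = (24/2)·8.848²·sin(360°/24) = 243.13 mm²). So its area = 243.13 mm². Layer 5 is larger (243.13 vs 206.13 mm²).

layer 5 (z = 1.6 mm)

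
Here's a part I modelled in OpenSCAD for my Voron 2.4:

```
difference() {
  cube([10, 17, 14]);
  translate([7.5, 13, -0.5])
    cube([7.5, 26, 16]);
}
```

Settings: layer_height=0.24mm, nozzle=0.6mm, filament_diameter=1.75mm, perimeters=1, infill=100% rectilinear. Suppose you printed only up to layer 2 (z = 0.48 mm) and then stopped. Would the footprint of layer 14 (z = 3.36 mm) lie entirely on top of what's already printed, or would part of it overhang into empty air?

Compare the two slices. At z = 0.48: the cube is present — its section is the full 10×17 rectangle (area 170.00 mm²); the cube at (7.5, 13) is present — its section is the full 7.5×26 rectangle (area 195.00 mm²); Subtracting the remaining from the first: starting from the 10×17 cube (170.00 mm²), the 7.5×26 cube at (7.5, 13) partially overlaps it — only the 10.00 mm² overlap (of its 195.00 mm²) is removed, clipping the outline — area = 160.00 mm². At z = 3.36: the 10×17 cube contributes its full rectangle (area 170.00 mm²); the cube at (7.5, 13) (footprint 7.5×26) is included at this height (area 195.00 mm²); Subtracting the remaining from the first: starting from the 10×17 cube (170.00 mm²), the 7.5×26 cube at (7.5, 13) partially overlaps it — only the 10.00 mm² overlap (of its 195.00 mm²) is removed, clipping the outline — area = 160.00 mm². Checking containment: the cross-section at z = 3.36 is a subset of the cross-section at z = 0.48.

entirely on top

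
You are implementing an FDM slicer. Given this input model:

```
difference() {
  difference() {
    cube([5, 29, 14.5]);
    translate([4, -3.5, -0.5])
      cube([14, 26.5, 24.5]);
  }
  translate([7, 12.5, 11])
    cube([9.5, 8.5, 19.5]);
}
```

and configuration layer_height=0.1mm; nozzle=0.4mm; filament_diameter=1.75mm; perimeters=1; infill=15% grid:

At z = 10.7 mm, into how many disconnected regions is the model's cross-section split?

At z = 10.7 mm: the cube (footprint 5×29) is included at this height; the 14×26.5 cube at (4, -3.5) contributes its full rectangle; Subtracting the remaining from the first: starting from the 5×29 cube, the 14×26.5 cube at (4, -3.5) partially overlaps it — only the 23.00 mm² overlap (of its 371.00 mm²) is removed, clipping the outline — 1 connected region; the cube at (7, 12.5) does not reach this height (z outside [11, 30.5]); After the difference (first − rest): none of the subtracted shapes is present at this height, so that combined region is unchanged — 1 connected region. The result has 1 disconnected region.

1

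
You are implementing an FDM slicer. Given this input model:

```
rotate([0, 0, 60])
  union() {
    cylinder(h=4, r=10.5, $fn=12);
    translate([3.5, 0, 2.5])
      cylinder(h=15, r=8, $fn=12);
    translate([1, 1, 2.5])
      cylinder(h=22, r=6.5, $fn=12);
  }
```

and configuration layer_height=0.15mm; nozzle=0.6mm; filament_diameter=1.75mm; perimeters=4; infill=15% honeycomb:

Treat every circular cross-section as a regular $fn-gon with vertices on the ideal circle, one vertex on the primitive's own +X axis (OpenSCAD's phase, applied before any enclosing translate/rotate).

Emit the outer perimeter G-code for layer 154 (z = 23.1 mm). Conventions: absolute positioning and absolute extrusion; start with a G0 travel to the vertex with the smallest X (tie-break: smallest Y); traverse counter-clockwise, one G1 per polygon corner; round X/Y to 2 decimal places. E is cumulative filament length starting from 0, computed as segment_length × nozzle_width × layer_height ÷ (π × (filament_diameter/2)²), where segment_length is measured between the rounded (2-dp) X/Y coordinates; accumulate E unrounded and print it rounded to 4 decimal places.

G0 X-6.87 Y1.37 Z23.10
G1 X-6.00 Y-1.88 E0.1259
G1 X-3.62 Y-4.26 E0.2518
G1 X-0.37 Y-5.13 E0.3777
G1 X2.88 Y-4.26 E0.5036
G1 X5.26 Y-1.88 E0.6296
G1 X6.13 Y1.37 E0.7554
G1 X5.26 Y4.62 E0.8813
G1 X2.88 Y7.00 E1.0073
G1 X-0.37 Y7.87 E1.1332
G1 X-3.62 Y7.00 E1.2590
G1 X-6.00 Y4.62 E1.3850
G1 X-6.87 Y1.37 E1.5109

At z = 23.1 mm: the cylinder is absent (z outside [0, 4]); the cylinder at (3.5, 0) does not reach this height (z outside [2.5, 17.5]); the r=6.5 cylinder at (1, 1) contributes a regular 12-gon of circumradius 6.5; Merging all regions: only the r=6.5 cylinder at (1, 1) is present, so the union is just that shape — 1 connected region; (rotated 60° about Z; rotation is an isometry so areas/perimeters/island counts are preserved). The outline is a single polygon with 12 vertices. Extrusion per mm of travel: 0.6 × 0.15 / (π × 0.875²) = 0.037418. Accumulating E over each segment gives final E = 1.5109.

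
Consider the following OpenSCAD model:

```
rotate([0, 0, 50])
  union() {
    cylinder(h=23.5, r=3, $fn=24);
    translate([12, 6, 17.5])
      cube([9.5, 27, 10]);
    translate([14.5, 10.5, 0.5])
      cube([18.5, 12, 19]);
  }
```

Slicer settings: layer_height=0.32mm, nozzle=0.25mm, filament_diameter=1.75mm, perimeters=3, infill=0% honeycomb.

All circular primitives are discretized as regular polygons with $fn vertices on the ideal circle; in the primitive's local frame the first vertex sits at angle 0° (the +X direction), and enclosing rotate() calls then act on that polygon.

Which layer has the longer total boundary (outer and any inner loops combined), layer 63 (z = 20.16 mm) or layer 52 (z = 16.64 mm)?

Layer 63 (z = 20.16): the r=3 cylinder contributes a regular 24-gon of circumradius 3 (perimeter = 2·24·3.000·sin(180°/24) = 18.80 mm); the cube at (12, 6) is present — its section is the full 9.5×27 rectangle (perimeter 73.00 mm); the cube at (14.5, 10.5) is absent (z outside [0.5, 19.5]); Merging all regions: the 2 present regions are separate (no shared area or edge), so areas and boundary lengths simply add and each stays a separate island — boundary = 91.80 mm; (whole slice rotated 50° about Z — lengths, areas and connectivity unchanged). So its perimeter = 91.80 mm. Layer 52 (z = 16.64): the r=3 cylinder gives a regular 24-gon of circumradius 3 (constant along its height) (perimeter = 2·24·3.000·sin(180°/24) = 18.80 mm); the cube at (12, 6) is absent (z outside [17.5, 27.5]); the 18.5×12 cube at (14.5, 10.5) contributes its full rectangle (perimeter 61.00 mm); Merging all regions: the 2 present regions are separate (no shared area or edge), so areas and boundary lengths simply add and each stays a separate island — boundary = 79.80 mm; (rotated 50° about Z; rotation is an isometry so areas/perimeters/island counts are preserved). So its perimeter = 79.80 mm. Layer 63 is larger (91.80 vs 79.80 mm).

layer 63 (z = 20.16 mm)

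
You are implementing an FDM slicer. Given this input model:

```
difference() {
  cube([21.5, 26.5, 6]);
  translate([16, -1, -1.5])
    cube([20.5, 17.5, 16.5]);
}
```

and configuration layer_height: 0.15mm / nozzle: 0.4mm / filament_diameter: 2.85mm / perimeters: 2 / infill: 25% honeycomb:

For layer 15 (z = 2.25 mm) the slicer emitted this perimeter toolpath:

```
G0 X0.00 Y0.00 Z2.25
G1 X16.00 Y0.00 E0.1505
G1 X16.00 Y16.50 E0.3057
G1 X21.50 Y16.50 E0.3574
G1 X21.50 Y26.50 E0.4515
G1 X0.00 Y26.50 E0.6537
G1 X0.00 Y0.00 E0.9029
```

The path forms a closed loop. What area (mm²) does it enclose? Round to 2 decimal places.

Apply the shoelace formula to the sequence of (X, Y) vertices; enclosed area = 479.00 mm².

479.00 mm²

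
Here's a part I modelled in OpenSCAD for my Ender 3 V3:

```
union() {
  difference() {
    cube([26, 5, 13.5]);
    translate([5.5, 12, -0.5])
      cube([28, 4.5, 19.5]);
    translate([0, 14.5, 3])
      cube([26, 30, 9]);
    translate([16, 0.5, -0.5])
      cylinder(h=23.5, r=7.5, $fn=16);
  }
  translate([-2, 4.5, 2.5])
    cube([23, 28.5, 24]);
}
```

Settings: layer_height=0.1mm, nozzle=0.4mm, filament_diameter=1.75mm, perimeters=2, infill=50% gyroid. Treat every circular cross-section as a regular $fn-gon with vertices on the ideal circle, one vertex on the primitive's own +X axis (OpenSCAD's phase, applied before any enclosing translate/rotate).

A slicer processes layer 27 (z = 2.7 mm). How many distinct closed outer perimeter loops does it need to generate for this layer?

At z = 2.7 mm: the cube is present — its section is the full 26×5 rectangle; the cube at (5.5, 12) (footprint 28×4.5) is included at this height; the cube at (0, 14.5) does not reach this height (z outside [3, 12]); the cylinder at (16, 0.5): section is a regular 16-gon, circumradius r=7.5; After the difference (first − rest): starting from the 26×5 cube, the 28×4.5 cube at (5.5, 12) misses the remaining region (no effect); the r=7.5 cylinder at (16, 0.5) partially overlaps it — only the 69.68 mm² overlap (of its 172.21 mm²) is removed, clipping the outline — 2 connected regions; the cube at (-2, 4.5) is present — its section is the full 23×28.5 rectangle; Merging all regions: the regions partially overlap (shared area 5.00 mm²), so overlapping operands fuse into one piece — 2 connected regions. The result has 2 disconnected regions.

2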